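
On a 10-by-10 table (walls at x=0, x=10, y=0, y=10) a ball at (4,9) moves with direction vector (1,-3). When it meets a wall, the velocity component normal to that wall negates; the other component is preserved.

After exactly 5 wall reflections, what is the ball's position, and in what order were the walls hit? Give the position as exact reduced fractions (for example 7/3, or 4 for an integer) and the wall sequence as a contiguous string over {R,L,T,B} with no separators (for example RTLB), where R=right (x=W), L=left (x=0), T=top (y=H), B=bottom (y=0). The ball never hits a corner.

Final position: (3,10)
Wall sequence: BRTBT

1. t=3 → B at (7,0); v=(1,3)
2. t=3 → R at (10,9); v=(-1,3)
3. t=1/3 → T at (29/3,10); v=(-1,-3)
4. t=10/3 → B at (19/3,0); v=(-1,3)
5. t=10/3 → T at (3,10); v=(-1,-3)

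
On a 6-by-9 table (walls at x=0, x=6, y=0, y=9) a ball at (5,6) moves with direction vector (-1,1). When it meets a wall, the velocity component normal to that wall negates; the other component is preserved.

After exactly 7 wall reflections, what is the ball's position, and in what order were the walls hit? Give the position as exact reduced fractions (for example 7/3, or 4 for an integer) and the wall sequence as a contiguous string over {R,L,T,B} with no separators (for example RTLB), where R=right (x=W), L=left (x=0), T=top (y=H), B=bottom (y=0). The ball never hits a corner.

1. t=3 → T at (2,9); v=(-1,-1)
2. t=2 → L at (0,7); v=(1,-1)
3. t=6 → R at (6,1); v=(-1,-1)
4. t=1 → B at (5,0); v=(-1,1)
5. t=5 → L at (0,5); v=(1,1)
6. t=4 → T at (4,9); v=(1,-1)
7. t=2 → R at (6,7); v=(-1,-1)

Final position: (6,7)
Wall sequence: TLRBLTR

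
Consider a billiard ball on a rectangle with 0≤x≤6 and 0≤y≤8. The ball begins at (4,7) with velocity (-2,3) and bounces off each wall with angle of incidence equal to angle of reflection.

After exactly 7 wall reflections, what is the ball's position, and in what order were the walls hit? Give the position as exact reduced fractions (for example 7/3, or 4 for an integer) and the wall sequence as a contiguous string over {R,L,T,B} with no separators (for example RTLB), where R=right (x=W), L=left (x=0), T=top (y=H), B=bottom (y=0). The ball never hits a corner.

Final position: (2/3,0)
Wall sequence: TLBRTLB

1. t=1/3 → T at (10/3,8); v=(-2,-3)
2. t=5/3 → L at (0,3); v=(2,-3)
3. t=1 → B at (2,0); v=(2,3)
4. t=2 → R at (6,6); v=(-2,3)
5. t=2/3 → T at (14/3,8); v=(-2,-3)
6. t=7/3 → L at (0,1); v=(2,-3)
7. t=1/3 → B at (2/3,0); v=(2,3)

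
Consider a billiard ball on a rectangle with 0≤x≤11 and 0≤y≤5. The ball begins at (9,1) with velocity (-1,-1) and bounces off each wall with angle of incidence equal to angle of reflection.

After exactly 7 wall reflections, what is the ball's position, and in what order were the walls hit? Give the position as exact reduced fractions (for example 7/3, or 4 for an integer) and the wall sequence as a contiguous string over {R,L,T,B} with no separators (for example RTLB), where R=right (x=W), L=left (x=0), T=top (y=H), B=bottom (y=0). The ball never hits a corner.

1. t=1 → B at (8,0); v=(-1,1)
2. t=5 → T at (3,5); v=(-1,-1)
3. t=3 → L at (0,2); v=(1,-1)
4. t=2 → B at (2,0); v=(1,1)
5. t=5 → T at (7,5); v=(1,-1)
6. t=4 → R at (11,1); v=(-1,-1)
7. t=1 → B at (10,0); v=(-1,1)

Final position: (10,0)
Wall sequence: BTLBTRB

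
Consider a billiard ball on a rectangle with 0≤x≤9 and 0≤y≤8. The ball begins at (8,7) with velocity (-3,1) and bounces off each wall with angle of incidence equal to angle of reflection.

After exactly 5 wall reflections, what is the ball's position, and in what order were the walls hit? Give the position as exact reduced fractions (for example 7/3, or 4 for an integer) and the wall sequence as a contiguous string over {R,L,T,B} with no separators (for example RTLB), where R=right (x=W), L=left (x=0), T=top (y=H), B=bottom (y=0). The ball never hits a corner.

1. t=1 → T at (5,8); v=(-3,-1)
2. t=5/3 → L at (0,19/3); v=(3,-1)
3. t=3 → R at (9,10/3); v=(-3,-1)
4. t=3 → L at (0,1/3); v=(3,-1)
5. t=1/3 → B at (1,0); v=(3,1)

Final position: (1,0)
Wall sequence: TLRLB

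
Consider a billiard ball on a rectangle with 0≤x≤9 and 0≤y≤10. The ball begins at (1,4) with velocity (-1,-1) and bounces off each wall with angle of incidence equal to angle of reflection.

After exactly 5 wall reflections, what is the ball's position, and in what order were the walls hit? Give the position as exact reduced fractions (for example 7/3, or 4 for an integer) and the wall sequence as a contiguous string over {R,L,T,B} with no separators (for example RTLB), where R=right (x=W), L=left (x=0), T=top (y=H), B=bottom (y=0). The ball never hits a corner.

Final position: (0,5)
Wall sequence: LBRTL

1. t=1 → L at (0,3); v=(1,-1)
2. t=3 → B at (3,0); v=(1,1)
3. t=6 → R at (9,6); v=(-1,1)
4. t=4 → T at (5,10); v=(-1,-1)
5. t=5 → L at (0,5); v=(1,-1)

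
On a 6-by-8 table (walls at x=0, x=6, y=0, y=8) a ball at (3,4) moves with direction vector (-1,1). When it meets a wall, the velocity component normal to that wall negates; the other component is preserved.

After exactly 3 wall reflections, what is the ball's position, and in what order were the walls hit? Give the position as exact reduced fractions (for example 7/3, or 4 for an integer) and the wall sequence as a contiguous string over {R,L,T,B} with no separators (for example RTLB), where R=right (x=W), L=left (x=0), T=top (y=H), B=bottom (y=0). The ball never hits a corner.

Final position: (6,3)
Wall sequence: LTR

1. t=3 → L at (0,7); v=(1,1)
2. t=1 → T at (1,8); v=(1,-1)
3. t=5 → R at (6,3); v=(-1,-1)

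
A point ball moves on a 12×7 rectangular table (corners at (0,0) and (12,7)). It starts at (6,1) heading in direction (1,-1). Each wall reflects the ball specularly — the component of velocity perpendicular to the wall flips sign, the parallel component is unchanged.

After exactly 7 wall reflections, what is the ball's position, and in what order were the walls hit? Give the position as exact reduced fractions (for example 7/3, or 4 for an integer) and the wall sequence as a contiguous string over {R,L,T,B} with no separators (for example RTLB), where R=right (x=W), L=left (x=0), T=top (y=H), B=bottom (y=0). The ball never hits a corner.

Final position: (11,0)
Wall sequence: BRTBLTB

1. t=1 → B at (7,0); v=(1,1)
2. t=5 → R at (12,5); v=(-1,1)
3. t=2 → T at (10,7); v=(-1,-1)
4. t=7 → B at (3,0); v=(-1,1)
5. t=3 → L at (0,3); v=(1,1)
6. t=4 → T at (4,7); v=(1,-1)
7. t=7 → B at (11,0); v=(1,1)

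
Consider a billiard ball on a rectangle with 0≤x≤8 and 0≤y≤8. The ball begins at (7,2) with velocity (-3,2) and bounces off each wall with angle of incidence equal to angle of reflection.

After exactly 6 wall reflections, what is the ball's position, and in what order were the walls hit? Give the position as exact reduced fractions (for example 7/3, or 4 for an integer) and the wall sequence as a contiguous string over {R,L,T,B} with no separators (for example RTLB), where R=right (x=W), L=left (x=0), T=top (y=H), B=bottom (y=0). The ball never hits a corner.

Final position: (8,20/3)
Wall sequence: LTRBLR

1. t=7/3 → L at (0,20/3); v=(3,2)
2. t=2/3 → T at (2,8); v=(3,-2)
3. t=2 → R at (8,4); v=(-3,-2)
4. t=2 → B at (2,0); v=(-3,2)
5. t=2/3 → L at (0,4/3); v=(3,2)
6. t=8/3 → R at (8,20/3); v=(-3,2)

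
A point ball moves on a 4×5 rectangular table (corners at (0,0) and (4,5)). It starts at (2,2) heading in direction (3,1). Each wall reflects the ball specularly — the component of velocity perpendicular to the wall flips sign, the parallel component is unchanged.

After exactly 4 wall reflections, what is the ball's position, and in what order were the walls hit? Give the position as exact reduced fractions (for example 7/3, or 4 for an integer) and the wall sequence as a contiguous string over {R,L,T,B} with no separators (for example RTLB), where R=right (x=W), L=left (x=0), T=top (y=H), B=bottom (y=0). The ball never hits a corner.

1. t=2/3 → R at (4,8/3); v=(-3,1)
2. t=4/3 → L at (0,4); v=(3,1)
3. t=1 → T at (3,5); v=(3,-1)
4. t=1/3 → R at (4,14/3); v=(-3,-1)

Final position: (4,14/3)
Wall sequence: RLTR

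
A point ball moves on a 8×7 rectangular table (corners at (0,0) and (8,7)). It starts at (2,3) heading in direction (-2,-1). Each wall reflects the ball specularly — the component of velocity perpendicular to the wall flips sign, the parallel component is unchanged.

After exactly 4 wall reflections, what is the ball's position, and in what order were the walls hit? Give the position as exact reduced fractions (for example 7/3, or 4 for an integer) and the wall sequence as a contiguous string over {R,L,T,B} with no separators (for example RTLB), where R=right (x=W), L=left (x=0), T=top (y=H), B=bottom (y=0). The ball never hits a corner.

Final position: (0,6)
Wall sequence: LBRL

1. t=1 → L at (0,2); v=(2,-1)
2. t=2 → B at (4,0); v=(2,1)
3. t=2 → R at (8,2); v=(-2,1)
4. t=4 → L at (0,6); v=(2,1)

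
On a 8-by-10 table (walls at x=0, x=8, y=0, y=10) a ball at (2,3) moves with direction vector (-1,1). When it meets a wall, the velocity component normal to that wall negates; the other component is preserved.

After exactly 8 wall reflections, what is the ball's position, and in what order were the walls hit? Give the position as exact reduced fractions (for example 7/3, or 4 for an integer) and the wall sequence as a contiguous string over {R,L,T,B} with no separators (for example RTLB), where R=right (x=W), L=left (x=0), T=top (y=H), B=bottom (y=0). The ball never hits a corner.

1. t=2 → L at (0,5); v=(1,1)
2. t=5 → T at (5,10); v=(1,-1)
3. t=3 → R at (8,7); v=(-1,-1)
4. t=7 → B at (1,0); v=(-1,1)
5. t=1 → L at (0,1); v=(1,1)
6. t=8 → R at (8,9); v=(-1,1)
7. t=1 → T at (7,10); v=(-1,-1)
8. t=7 → L at (0,3); v=(1,-1)

Final position: (0,3)
Wall sequence: LTRBLRTL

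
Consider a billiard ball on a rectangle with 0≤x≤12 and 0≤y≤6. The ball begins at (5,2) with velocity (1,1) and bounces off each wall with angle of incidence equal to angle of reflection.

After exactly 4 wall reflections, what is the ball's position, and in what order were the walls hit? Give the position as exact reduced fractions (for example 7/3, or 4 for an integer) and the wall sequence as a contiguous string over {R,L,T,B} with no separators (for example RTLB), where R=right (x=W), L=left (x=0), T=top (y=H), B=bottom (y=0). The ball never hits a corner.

Final position: (3,6)
Wall sequence: TRBT

1. t=4 → T at (9,6); v=(1,-1)
2. t=3 → R at (12,3); v=(-1,-1)
3. t=3 → B at (9,0); v=(-1,1)
4. t=6 → T at (3,6); v=(-1,-1)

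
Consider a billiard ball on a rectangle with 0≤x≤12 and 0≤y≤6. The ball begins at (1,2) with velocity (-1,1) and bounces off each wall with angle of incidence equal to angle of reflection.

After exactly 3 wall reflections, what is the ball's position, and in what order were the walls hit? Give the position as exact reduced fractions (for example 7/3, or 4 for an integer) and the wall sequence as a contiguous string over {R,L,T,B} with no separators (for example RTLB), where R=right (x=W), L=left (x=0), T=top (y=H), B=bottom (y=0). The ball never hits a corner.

1. t=1 → L at (0,3); v=(1,1)
2. t=3 → T at (3,6); v=(1,-1)
3. t=6 → B at (9,0); v=(1,1)

Final position: (9,0)
Wall sequence: LTB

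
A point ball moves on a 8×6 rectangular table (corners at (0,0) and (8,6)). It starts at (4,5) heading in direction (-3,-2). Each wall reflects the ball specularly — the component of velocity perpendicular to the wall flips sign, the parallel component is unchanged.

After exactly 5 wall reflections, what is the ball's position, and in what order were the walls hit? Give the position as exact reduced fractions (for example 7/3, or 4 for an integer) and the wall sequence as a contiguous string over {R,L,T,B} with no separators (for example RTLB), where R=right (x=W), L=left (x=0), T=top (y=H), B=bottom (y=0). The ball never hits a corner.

1. t=4/3 → L at (0,7/3); v=(3,-2)
2. t=7/6 → B at (7/2,0); v=(3,2)
3. t=3/2 → R at (8,3); v=(-3,2)
4. t=3/2 → T at (7/2,6); v=(-3,-2)
5. t=7/6 → L at (0,11/3); v=(3,-2)

Final position: (0,11/3)
Wall sequence: LBRTL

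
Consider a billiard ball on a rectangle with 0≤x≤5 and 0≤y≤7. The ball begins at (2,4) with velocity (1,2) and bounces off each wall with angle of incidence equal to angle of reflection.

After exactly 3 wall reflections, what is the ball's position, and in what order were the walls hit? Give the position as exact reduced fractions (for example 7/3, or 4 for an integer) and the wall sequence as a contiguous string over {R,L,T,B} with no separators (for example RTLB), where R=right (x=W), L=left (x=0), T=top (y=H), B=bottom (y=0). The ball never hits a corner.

Final position: (3,0)
Wall sequence: TRB

1. t=3/2 → T at (7/2,7); v=(1,-2)
2. t=3/2 → R at (5,4); v=(-1,-2)
3. t=2 → B at (3,0); v=(-1,2)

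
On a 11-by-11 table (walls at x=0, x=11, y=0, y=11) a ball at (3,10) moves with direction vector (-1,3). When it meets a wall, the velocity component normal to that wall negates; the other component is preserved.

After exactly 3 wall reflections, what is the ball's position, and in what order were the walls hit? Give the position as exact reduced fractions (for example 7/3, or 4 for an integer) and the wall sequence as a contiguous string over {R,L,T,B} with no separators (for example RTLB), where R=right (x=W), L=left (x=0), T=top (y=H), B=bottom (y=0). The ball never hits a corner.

Final position: (1,0)
Wall sequence: TLB

1. t=1/3 → T at (8/3,11); v=(-1,-3)
2. t=8/3 → L at (0,3); v=(1,-3)
3. t=1 → B at (1,0); v=(1,3)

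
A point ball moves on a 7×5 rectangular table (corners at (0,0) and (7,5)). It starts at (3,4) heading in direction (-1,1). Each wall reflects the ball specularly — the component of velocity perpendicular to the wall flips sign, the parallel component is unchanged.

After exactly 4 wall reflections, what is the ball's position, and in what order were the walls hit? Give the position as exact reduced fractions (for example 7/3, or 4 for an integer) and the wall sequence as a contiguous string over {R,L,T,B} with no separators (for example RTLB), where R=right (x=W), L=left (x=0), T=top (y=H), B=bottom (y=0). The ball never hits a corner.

1. t=1 → T at (2,5); v=(-1,-1)
2. t=2 → L at (0,3); v=(1,-1)
3. t=3 → B at (3,0); v=(1,1)
4. t=4 → R at (7,4); v=(-1,1)

Final position: (7,4)
Wall sequence: TLBR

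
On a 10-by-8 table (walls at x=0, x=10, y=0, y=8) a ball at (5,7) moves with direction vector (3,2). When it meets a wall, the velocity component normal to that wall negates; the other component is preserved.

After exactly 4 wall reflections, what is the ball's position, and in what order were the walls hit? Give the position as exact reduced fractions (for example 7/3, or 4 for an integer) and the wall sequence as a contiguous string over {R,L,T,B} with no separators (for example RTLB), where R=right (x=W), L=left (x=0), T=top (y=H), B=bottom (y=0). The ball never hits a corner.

1. t=1/2 → T at (13/2,8); v=(3,-2)
2. t=7/6 → R at (10,17/3); v=(-3,-2)
3. t=17/6 → B at (3/2,0); v=(-3,2)
4. t=1/2 → L at (0,1); v=(3,2)

Final position: (0,1)
Wall sequence: TRBL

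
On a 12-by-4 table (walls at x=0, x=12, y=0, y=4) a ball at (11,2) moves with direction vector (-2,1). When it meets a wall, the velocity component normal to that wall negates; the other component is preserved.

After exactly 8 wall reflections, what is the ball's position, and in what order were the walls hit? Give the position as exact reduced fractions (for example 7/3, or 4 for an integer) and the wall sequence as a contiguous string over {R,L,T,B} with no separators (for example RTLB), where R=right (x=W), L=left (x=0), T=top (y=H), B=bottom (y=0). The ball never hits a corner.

1. t=2 → T at (7,4); v=(-2,-1)
2. t=7/2 → L at (0,1/2); v=(2,-1)
3. t=1/2 → B at (1,0); v=(2,1)
4. t=4 → T at (9,4); v=(2,-1)
5. t=3/2 → R at (12,5/2); v=(-2,-1)
6. t=5/2 → B at (7,0); v=(-2,1)
7. t=7/2 → L at (0,7/2); v=(2,1)
8. t=1/2 → T at (1,4); v=(2,-1)

Final position: (1,4)
Wall sequence: TLBTRBLT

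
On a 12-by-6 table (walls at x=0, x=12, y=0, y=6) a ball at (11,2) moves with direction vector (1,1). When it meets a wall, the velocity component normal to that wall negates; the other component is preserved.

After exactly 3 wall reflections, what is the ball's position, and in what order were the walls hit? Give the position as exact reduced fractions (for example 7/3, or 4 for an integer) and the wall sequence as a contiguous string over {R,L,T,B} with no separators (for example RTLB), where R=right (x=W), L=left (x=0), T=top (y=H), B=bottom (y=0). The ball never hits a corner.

Final position: (3,0)
Wall sequence: RTB

1. t=1 → R at (12,3); v=(-1,1)
2. t=3 → T at (9,6); v=(-1,-1)
3. t=6 → B at (3,0); v=(-1,1)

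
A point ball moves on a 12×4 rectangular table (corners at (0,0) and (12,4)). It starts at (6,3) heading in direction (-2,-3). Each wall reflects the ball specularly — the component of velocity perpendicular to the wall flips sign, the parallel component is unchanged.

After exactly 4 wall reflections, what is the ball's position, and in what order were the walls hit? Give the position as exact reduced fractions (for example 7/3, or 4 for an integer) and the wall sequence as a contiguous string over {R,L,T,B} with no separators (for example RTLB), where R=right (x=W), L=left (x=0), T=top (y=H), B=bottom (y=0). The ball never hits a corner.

Final position: (4/3,0)
Wall sequence: BTLB

1. t=1 → B at (4,0); v=(-2,3)
2. t=4/3 → T at (4/3,4); v=(-2,-3)
3. t=2/3 → L at (0,2); v=(2,-3)
4. t=2/3 → B at (4/3,0); v=(2,3)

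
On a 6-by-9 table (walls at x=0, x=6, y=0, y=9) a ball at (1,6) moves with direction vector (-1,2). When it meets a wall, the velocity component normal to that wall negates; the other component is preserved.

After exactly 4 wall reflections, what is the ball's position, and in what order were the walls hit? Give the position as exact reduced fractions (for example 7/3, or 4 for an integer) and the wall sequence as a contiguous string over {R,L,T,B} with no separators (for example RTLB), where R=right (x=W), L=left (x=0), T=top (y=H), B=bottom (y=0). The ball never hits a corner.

Final position: (6,2)
Wall sequence: LTBR

1. t=1 → L at (0,8); v=(1,2)
2. t=1/2 → T at (1/2,9); v=(1,-2)
3. t=9/2 → B at (5,0); v=(1,2)
4. t=1 → R at (6,2); v=(-1,2)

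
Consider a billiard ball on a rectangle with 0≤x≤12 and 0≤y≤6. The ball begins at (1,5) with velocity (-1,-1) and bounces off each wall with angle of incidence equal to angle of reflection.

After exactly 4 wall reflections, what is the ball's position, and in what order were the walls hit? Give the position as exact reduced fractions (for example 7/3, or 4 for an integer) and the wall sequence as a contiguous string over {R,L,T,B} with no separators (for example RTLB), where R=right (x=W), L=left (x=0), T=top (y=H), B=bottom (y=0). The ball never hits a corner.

Final position: (12,4)
Wall sequence: LBTR

1. t=1 → L at (0,4); v=(1,-1)
2. t=4 → B at (4,0); v=(1,1)
3. t=6 → T at (10,6); v=(1,-1)
4. t=2 → R at (12,4); v=(-1,-1)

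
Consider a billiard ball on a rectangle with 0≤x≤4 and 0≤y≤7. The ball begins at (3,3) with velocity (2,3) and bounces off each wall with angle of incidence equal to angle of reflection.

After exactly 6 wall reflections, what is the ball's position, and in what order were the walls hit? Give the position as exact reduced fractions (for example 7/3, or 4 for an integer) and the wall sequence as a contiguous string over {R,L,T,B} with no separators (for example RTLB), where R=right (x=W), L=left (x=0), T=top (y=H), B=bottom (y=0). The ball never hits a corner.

1. t=1/2 → R at (4,9/2); v=(-2,3)
2. t=5/6 → T at (7/3,7); v=(-2,-3)
3. t=7/6 → L at (0,7/2); v=(2,-3)
4. t=7/6 → B at (7/3,0); v=(2,3)
5. t=5/6 → R at (4,5/2); v=(-2,3)
6. t=3/2 → T at (1,7); v=(-2,-3)

Final position: (1,7)
Wall sequence: RTLBRT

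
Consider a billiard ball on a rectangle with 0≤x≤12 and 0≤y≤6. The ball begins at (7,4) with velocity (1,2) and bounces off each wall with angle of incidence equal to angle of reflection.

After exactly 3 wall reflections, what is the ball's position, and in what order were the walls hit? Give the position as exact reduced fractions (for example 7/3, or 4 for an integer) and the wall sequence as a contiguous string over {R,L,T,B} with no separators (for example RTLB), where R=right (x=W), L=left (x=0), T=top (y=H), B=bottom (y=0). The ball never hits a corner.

1. t=1 → T at (8,6); v=(1,-2)
2. t=3 → B at (11,0); v=(1,2)
3. t=1 → R at (12,2); v=(-1,2)

Final position: (12,2)
Wall sequence: TBR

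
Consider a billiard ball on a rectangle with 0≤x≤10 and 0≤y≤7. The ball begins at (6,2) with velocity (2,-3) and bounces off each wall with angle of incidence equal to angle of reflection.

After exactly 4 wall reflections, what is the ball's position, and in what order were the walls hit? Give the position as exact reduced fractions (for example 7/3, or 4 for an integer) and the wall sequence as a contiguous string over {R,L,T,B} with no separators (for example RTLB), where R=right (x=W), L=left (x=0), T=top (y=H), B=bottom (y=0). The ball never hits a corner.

Final position: (10/3,0)
Wall sequence: BRTB

1. t=2/3 → B at (22/3,0); v=(2,3)
2. t=4/3 → R at (10,4); v=(-2,3)
3. t=1 → T at (8,7); v=(-2,-3)
4. t=7/3 → B at (10/3,0); v=(-2,3)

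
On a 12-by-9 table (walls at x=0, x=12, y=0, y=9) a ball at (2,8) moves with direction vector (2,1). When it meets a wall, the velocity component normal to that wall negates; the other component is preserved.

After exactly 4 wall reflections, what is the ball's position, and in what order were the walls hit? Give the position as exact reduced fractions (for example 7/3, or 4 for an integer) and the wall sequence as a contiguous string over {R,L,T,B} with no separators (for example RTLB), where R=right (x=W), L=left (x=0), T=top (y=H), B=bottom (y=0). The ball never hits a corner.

1. t=1 → T at (4,9); v=(2,-1)
2. t=4 → R at (12,5); v=(-2,-1)
3. t=5 → B at (2,0); v=(-2,1)
4. t=1 → L at (0,1); v=(2,1)

Final position: (0,1)
Wall sequence: TRBL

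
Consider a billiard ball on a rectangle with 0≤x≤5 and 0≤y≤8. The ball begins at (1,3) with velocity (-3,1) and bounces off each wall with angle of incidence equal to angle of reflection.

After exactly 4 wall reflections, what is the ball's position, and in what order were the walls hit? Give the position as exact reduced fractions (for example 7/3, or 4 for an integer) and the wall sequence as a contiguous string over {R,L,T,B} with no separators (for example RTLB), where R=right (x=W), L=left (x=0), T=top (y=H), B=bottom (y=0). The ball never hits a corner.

Final position: (4,8)
Wall sequence: LRLT

1. t=1/3 → L at (0,10/3); v=(3,1)
2. t=5/3 → R at (5,5); v=(-3,1)
3. t=5/3 → L at (0,20/3); v=(3,1)
4. t=4/3 → T at (4,8); v=(3,-1)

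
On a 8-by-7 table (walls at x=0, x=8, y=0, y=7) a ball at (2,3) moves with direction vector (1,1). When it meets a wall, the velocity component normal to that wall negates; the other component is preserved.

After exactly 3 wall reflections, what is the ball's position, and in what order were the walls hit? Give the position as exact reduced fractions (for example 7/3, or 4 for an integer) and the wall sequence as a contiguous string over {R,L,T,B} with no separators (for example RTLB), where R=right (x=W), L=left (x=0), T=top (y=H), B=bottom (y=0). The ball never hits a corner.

Final position: (3,0)
Wall sequence: TRB

1. t=4 → T at (6,7); v=(1,-1)
2. t=2 → R at (8,5); v=(-1,-1)
3. t=5 → B at (3,0); v=(-1,1)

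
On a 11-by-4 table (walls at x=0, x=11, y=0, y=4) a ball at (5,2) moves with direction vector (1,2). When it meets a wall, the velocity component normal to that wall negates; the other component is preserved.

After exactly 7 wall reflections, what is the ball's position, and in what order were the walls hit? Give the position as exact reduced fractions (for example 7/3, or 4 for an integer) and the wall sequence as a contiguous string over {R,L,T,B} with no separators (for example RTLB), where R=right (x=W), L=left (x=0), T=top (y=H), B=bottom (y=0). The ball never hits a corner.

Final position: (6,0)
Wall sequence: TBTRBTB

1. t=1 → T at (6,4); v=(1,-2)
2. t=2 → B at (8,0); v=(1,2)
3. t=2 → T at (10,4); v=(1,-2)
4. t=1 → R at (11,2); v=(-1,-2)
5. t=1 → B at (10,0); v=(-1,2)
6. t=2 → T at (8,4); v=(-1,-2)
7. t=2 → B at (6,0); v=(-1,2)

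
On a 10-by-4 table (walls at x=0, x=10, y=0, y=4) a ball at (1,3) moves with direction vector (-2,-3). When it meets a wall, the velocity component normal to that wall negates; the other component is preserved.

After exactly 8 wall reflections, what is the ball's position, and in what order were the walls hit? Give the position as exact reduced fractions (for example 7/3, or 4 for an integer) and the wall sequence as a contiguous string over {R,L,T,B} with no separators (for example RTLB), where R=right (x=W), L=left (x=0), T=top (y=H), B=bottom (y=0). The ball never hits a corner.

Final position: (17/3,4)
Wall sequence: LBTBTRBT

1. t=1/2 → L at (0,3/2); v=(2,-3)
2. t=1/2 → B at (1,0); v=(2,3)
3. t=4/3 → T at (11/3,4); v=(2,-3)
4. t=4/3 → B at (19/3,0); v=(2,3)
5. t=4/3 → T at (9,4); v=(2,-3)
6. t=1/2 → R at (10,5/2); v=(-2,-3)
7. t=5/6 → B at (25/3,0); v=(-2,3)
8. t=4/3 → T at (17/3,4); v=(-2,-3)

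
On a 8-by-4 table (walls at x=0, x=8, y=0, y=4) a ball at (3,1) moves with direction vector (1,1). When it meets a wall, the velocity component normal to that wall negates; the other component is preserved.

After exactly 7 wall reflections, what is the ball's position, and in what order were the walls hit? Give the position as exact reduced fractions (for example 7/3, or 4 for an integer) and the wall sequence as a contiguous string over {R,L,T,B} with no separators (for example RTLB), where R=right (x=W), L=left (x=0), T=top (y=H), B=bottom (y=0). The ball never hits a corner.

1. t=3 → T at (6,4); v=(1,-1)
2. t=2 → R at (8,2); v=(-1,-1)
3. t=2 → B at (6,0); v=(-1,1)
4. t=4 → T at (2,4); v=(-1,-1)
5. t=2 → L at (0,2); v=(1,-1)
6. t=2 → B at (2,0); v=(1,1)
7. t=4 → T at (6,4); v=(1,-1)

Final position: (6,4)
Wall sequence: TRBTLBT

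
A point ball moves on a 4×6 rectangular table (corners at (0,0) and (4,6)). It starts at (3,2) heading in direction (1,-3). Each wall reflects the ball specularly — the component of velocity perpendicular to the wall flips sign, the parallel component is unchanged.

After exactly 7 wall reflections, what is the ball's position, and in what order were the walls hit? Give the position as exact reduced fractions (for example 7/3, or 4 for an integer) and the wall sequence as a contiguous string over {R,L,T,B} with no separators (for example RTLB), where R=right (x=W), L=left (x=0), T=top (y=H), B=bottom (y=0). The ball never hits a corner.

1. t=2/3 → B at (11/3,0); v=(1,3)
2. t=1/3 → R at (4,1); v=(-1,3)
3. t=5/3 → T at (7/3,6); v=(-1,-3)
4. t=2 → B at (1/3,0); v=(-1,3)
5. t=1/3 → L at (0,1); v=(1,3)
6. t=5/3 → T at (5/3,6); v=(1,-3)
7. t=2 → B at (11/3,0); v=(1,3)

Final position: (11/3,0)
Wall sequence: BRTBLTB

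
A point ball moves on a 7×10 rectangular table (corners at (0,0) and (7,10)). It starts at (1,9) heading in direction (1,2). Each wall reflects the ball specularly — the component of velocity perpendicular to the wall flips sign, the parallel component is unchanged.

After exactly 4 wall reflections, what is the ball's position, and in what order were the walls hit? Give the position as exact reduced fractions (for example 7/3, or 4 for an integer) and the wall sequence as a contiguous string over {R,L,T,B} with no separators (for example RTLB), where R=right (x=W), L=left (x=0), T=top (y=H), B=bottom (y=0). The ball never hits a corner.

1. t=1/2 → T at (3/2,10); v=(1,-2)
2. t=5 → B at (13/2,0); v=(1,2)
3. t=1/2 → R at (7,1); v=(-1,2)
4. t=9/2 → T at (5/2,10); v=(-1,-2)

Final position: (5/2,10)
Wall sequence: TBRT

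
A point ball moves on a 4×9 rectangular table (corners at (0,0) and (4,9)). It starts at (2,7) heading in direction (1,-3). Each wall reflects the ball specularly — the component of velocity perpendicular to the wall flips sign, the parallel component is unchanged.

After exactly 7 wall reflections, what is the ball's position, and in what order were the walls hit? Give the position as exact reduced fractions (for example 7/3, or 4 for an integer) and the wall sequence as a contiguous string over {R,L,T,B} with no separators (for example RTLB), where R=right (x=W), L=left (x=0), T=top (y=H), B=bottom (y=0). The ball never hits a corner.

Final position: (8/3,9)
Wall sequence: RBTLBRT

1. t=2 → R at (4,1); v=(-1,-3)
2. t=1/3 → B at (11/3,0); v=(-1,3)
3. t=3 → T at (2/3,9); v=(-1,-3)
4. t=2/3 → L at (0,7); v=(1,-3)
5. t=7/3 → B at (7/3,0); v=(1,3)
6. t=5/3 → R at (4,5); v=(-1,3)
7. t=4/3 → T at (8/3,9); v=(-1,-3)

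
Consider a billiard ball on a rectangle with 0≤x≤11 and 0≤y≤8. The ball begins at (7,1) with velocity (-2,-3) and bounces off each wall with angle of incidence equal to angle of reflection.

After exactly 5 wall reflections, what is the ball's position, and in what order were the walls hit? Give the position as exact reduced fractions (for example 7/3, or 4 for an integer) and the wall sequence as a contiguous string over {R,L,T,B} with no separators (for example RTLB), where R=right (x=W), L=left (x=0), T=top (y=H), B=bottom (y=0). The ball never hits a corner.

Final position: (29/3,8)
Wall sequence: BTLBT

1. t=1/3 → B at (19/3,0); v=(-2,3)
2. t=8/3 → T at (1,8); v=(-2,-3)
3. t=1/2 → L at (0,13/2); v=(2,-3)
4. t=13/6 → B at (13/3,0); v=(2,3)
5. t=8/3 → T at (29/3,8); v=(2,-3)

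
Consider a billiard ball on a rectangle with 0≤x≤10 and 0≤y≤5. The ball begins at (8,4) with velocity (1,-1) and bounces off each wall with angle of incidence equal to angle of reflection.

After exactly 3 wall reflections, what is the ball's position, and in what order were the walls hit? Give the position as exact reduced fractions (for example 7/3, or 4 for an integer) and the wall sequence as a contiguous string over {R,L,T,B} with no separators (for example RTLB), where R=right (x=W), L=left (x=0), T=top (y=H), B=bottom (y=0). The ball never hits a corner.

Final position: (3,5)
Wall sequence: RBT

1. t=2 → R at (10,2); v=(-1,-1)
2. t=2 → B at (8,0); v=(-1,1)
3. t=5 → T at (3,5); v=(-1,-1)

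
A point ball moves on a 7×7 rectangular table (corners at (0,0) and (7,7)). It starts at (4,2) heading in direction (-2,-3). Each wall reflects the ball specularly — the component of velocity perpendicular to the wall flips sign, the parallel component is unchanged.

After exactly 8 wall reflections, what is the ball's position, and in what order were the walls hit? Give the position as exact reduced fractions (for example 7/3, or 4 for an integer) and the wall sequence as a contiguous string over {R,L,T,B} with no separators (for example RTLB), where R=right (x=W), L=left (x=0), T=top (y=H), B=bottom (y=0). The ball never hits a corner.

Final position: (2,0)
Wall sequence: BLTBRTLB

1. t=2/3 → B at (8/3,0); v=(-2,3)
2. t=4/3 → L at (0,4); v=(2,3)
3. t=1 → T at (2,7); v=(2,-3)
4. t=7/3 → B at (20/3,0); v=(2,3)
5. t=1/6 → R at (7,1/2); v=(-2,3)
6. t=13/6 → T at (8/3,7); v=(-2,-3)
7. t=4/3 → L at (0,3); v=(2,-3)
8. t=1 → B at (2,0); v=(2,3)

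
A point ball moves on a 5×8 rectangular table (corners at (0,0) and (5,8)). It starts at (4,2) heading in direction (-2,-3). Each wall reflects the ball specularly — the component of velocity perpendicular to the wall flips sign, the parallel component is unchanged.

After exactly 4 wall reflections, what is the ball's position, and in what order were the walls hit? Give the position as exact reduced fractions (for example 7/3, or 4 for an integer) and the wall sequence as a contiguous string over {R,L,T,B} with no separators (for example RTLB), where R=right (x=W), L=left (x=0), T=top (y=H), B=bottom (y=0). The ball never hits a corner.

1. t=2/3 → B at (8/3,0); v=(-2,3)
2. t=4/3 → L at (0,4); v=(2,3)
3. t=4/3 → T at (8/3,8); v=(2,-3)
4. t=7/6 → R at (5,9/2); v=(-2,-3)

Final position: (5,9/2)
Wall sequence: BLTR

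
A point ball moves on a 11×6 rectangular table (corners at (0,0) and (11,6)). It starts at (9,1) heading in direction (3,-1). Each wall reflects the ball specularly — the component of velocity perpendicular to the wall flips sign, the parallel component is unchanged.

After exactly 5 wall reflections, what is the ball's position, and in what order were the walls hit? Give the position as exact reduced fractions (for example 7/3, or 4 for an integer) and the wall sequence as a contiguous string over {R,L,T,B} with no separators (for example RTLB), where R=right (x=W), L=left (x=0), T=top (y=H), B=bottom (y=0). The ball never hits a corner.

Final position: (11,5)
Wall sequence: RBLTR

1. t=2/3 → R at (11,1/3); v=(-3,-1)
2. t=1/3 → B at (10,0); v=(-3,1)
3. t=10/3 → L at (0,10/3); v=(3,1)
4. t=8/3 → T at (8,6); v=(3,-1)
5. t=1 → R at (11,5); v=(-3,-1)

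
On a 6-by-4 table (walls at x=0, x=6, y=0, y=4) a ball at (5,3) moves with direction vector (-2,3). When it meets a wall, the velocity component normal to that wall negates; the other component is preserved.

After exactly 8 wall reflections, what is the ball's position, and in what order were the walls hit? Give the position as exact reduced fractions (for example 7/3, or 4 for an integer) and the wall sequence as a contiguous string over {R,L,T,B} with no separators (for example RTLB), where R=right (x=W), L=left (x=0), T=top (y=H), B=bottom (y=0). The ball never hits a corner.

1. t=1/3 → T at (13/3,4); v=(-2,-3)
2. t=4/3 → B at (5/3,0); v=(-2,3)
3. t=5/6 → L at (0,5/2); v=(2,3)
4. t=1/2 → T at (1,4); v=(2,-3)
5. t=4/3 → B at (11/3,0); v=(2,3)
6. t=7/6 → R at (6,7/2); v=(-2,3)
7. t=1/6 → T at (17/3,4); v=(-2,-3)
8. t=4/3 → B at (3,0); v=(-2,3)

Final position: (3,0)
Wall sequence: TBLTBRTB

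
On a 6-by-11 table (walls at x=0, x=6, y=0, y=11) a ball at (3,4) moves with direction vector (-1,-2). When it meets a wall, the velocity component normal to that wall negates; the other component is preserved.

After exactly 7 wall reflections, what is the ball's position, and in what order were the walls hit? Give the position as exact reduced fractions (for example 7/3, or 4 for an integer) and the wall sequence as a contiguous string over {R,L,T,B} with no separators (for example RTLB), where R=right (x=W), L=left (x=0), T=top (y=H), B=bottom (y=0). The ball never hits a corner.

1. t=2 → B at (1,0); v=(-1,2)
2. t=1 → L at (0,2); v=(1,2)
3. t=9/2 → T at (9/2,11); v=(1,-2)
4. t=3/2 → R at (6,8); v=(-1,-2)
5. t=4 → B at (2,0); v=(-1,2)
6. t=2 → L at (0,4); v=(1,2)
7. t=7/2 → T at (7/2,11); v=(1,-2)

Final position: (7/2,11)
Wall sequence: BLTRBLT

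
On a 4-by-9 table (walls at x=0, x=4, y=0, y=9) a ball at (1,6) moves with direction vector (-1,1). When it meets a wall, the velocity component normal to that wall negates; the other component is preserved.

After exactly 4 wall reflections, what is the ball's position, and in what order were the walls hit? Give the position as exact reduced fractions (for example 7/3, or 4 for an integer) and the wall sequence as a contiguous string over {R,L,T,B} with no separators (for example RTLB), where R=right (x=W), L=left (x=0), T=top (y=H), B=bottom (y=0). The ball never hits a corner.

Final position: (0,3)
Wall sequence: LTRL

1. t=1 → L at (0,7); v=(1,1)
2. t=2 → T at (2,9); v=(1,-1)
3. t=2 → R at (4,7); v=(-1,-1)
4. t=4 → L at (0,3); v=(1,-1)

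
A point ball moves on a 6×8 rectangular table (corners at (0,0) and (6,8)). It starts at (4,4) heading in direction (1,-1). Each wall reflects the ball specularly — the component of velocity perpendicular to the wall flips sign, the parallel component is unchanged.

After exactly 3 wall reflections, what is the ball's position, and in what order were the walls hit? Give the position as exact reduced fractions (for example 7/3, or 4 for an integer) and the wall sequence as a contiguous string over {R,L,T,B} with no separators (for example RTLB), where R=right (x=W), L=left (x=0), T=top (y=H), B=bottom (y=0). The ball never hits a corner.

Final position: (0,4)
Wall sequence: RBL

1. t=2 → R at (6,2); v=(-1,-1)
2. t=2 → B at (4,0); v=(-1,1)
3. t=4 → L at (0,4); v=(1,1)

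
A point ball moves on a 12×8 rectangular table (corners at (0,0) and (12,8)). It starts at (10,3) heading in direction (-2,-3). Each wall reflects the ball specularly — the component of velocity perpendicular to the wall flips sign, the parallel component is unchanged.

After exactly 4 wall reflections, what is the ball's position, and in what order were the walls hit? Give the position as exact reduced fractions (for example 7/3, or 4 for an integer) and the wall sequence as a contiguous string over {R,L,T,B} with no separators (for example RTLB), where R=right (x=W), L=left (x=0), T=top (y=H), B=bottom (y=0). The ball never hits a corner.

1. t=1 → B at (8,0); v=(-2,3)
2. t=8/3 → T at (8/3,8); v=(-2,-3)
3. t=4/3 → L at (0,4); v=(2,-3)
4. t=4/3 → B at (8/3,0); v=(2,3)

Final position: (8/3,0)
Wall sequence: BTLB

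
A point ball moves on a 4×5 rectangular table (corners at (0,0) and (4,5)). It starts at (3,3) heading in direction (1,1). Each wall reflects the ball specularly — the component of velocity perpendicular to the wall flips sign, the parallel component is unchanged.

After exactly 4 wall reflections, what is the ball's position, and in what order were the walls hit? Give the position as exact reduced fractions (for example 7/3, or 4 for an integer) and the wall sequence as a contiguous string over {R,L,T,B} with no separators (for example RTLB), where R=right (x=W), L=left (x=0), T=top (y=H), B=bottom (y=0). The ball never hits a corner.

Final position: (2,0)
Wall sequence: RTLB

1. t=1 → R at (4,4); v=(-1,1)
2. t=1 → T at (3,5); v=(-1,-1)
3. t=3 → L at (0,2); v=(1,-1)
4. t=2 → B at (2,0); v=(1,1)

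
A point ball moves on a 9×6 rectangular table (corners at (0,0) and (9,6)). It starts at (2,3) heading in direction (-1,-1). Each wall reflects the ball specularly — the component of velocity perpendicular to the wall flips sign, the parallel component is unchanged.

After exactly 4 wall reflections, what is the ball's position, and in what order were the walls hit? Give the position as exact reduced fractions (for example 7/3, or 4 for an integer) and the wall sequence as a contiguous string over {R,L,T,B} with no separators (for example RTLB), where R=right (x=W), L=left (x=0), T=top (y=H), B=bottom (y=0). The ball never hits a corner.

1. t=2 → L at (0,1); v=(1,-1)
2. t=1 → B at (1,0); v=(1,1)
3. t=6 → T at (7,6); v=(1,-1)
4. t=2 → R at (9,4); v=(-1,-1)

Final position: (9,4)
Wall sequence: LBTR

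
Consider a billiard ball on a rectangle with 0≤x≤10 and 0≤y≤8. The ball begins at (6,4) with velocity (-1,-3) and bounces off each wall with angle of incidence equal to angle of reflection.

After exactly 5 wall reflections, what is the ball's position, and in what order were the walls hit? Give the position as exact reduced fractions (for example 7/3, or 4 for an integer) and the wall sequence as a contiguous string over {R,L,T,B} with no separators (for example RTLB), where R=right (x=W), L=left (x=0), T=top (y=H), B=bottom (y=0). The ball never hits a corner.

Final position: (10/3,8)
Wall sequence: BTLBT

1. t=4/3 → B at (14/3,0); v=(-1,3)
2. t=8/3 → T at (2,8); v=(-1,-3)
3. t=2 → L at (0,2); v=(1,-3)
4. t=2/3 → B at (2/3,0); v=(1,3)
5. t=8/3 → T at (10/3,8); v=(1,-3)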